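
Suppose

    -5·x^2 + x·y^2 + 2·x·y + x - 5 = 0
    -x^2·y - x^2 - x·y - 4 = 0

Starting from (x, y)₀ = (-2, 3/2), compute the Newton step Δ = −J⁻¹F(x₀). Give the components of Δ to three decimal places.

(1.077, -0.923)

At (-2, 3/2): F = (-37.500, -11.000).
Jacobian J = [[-10·x + y^2 + 2·y + 1, 2·x·y + 2·x], [-2·x·y - 2·x - y, -x^2 - x]].
At the point, J = [[26.250, -10.000], [8.500, -2.000]] (det J = 32.500).
Solving J·Δ = −F gives Δ = (1.077, -0.923).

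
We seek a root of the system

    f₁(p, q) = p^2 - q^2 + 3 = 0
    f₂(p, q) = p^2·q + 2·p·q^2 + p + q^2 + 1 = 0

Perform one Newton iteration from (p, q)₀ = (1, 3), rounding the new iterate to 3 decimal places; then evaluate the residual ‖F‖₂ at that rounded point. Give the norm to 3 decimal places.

9.812

At (1, 3): F = (-5.000, 32.000).
Jacobian J = [[2·p, -2·q], [2·p·q + 2·q^2 + 1, p^2 + 4·p·q + 2·q]].
At the point, J = [[2.000, -6.000], [25.000, 19.000]] (det J = 188.000).
Solving J·Δ = −F gives Δ = (-0.516, -1.005).
Then the next iterate is (p, q)₁ = (0.484, 1.995).
Re-evaluating at (0.484, 1.995): F = (-0.74577, 9.78403), so ‖F‖₂ = 9.812.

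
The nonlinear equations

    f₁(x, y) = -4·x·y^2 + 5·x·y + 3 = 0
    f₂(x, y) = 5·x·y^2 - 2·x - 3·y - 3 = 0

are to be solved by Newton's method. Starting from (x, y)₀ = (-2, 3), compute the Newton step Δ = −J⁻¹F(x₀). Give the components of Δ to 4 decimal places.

(2.8585, 0.3955)

At (-2, 3): F = (45.0000, -98.0000).
Jacobian J = [[-4·y^2 + 5·y, -8·x·y + 5·x], [5·y^2 - 2, 10·x·y - 3]].
At the point, J = [[-21.0000, 38.0000], [43.0000, -63.0000]] (det J = -311.0000).
Solving J·Δ = −F gives Δ = (2.8585, 0.3955).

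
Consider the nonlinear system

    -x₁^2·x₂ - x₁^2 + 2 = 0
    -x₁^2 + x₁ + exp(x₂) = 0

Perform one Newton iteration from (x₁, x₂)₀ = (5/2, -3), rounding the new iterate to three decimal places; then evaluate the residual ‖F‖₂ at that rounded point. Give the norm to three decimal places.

At (5/2, -3): F = (14.500, -3.70021).
Jacobian J = [[-2·x₁·x₂ - 2·x₁, -x₁^2], [-2·x₁ + 1, exp(x₂)]].
At the point, J = [[10.000, -6.250], [-4.000, 0.04979]] (det J = -24.50213).
Solving J·Δ = −F gives Δ = (-0.914, 0.857).
Then the next iterate is (x₁, x₂)₁ = (1.586, -2.143).
Re-evaluating at (1.586, -2.143): F = (4.87510, -0.81209), so ‖F‖₂ = 4.942.

4.942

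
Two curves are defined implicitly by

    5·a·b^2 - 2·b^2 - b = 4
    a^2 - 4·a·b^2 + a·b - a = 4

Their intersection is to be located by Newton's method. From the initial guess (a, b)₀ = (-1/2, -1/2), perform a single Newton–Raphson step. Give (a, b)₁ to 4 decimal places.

(-2.7260, 1.6164)

At (-1/2, -1/2): F = (-4.6250, -2.5000).
Jacobian J = [[5·b^2, 10·a·b - 4·b - 1], [2·a - 4·b^2 + b - 1, -8·a·b + a]].
At the point, J = [[1.2500, 3.5000], [-3.5000, -2.5000]] (det J = 9.1250).
Solving J·Δ = −F gives Δ = (-2.2260, 2.1164).
Then the next iterate is (a, b)₁ = (-2.7260, 1.6164).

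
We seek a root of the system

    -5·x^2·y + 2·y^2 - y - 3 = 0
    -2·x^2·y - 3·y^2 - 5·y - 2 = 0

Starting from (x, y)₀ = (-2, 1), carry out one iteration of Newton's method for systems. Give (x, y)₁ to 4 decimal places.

(-1.5410, 0.2459)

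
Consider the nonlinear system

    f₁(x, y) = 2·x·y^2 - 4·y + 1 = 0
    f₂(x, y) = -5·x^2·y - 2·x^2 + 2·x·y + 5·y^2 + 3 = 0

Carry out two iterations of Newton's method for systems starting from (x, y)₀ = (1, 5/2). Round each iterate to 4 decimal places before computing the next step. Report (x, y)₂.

(1.2772, 1.2648)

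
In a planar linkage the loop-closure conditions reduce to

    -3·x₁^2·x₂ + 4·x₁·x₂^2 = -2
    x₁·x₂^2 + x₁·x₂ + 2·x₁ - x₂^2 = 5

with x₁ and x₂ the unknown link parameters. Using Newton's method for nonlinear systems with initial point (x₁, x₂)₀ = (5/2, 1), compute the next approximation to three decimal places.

(1.857, 0.740)

At (5/2, 1): F = (-6.750, 4.000).
Jacobian J = [[-6·x₁·x₂ + 4·x₂^2, -3·x₁^2 + 8·x₁·x₂], [x₂^2 + x₂ + 2, 2·x₁·x₂ + x₁ - 2·x₂]].
At the point, J = [[-11.000, 1.250], [4.000, 5.500]] (det J = -65.500).
Solving J·Δ = −F gives Δ = (-0.643, -0.260).
Then the next iterate is (x₁, x₂)₁ = (1.857, 0.740).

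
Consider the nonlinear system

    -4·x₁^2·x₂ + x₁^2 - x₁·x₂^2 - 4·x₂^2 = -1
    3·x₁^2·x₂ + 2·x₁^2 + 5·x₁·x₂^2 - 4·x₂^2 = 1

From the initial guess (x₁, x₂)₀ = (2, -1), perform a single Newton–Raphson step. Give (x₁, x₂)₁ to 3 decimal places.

(1.000, -2.000)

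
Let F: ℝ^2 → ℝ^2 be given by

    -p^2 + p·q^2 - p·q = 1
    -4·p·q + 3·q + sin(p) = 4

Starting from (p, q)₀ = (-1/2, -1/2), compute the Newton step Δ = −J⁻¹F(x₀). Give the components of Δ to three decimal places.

(0.195, 1.284)

At (-1/2, -1/2): F = (-1.625, -6.97943).
Jacobian J = [[-2·p + q^2 - q, 2·p·q - p], [-4·q + cos(p), -4·p + 3]].
At the point, J = [[1.750, 1.000], [2.87758, 5.000]] (det J = 5.87242).
Solving J·Δ = −F gives Δ = (0.195, 1.284).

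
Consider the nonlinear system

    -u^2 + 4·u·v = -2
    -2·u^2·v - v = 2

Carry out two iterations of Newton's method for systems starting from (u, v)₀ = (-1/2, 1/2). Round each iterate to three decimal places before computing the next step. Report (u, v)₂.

At (-1/2, 1/2): F = (0.750, -2.750).
Jacobian J = [[-2·u + 4·v, 4·u], [-4·u·v, -2·u^2 - 1]].
At the point, J = [[3.000, -2.000], [1.000, -1.500]] (det J = -2.500).
Solving J·Δ = −F gives Δ = (-2.650, -3.600).
Then the next iterate is (u, v)₁ = (-3.150, -3.100).
Round to (-3.150, -3.100) and repeat: F = (31.13750, 62.61950), J = [[-6.100, -12.600], [-39.060, -20.845]].
Δ = (0.383, 2.286), so (u, v)₂ = (-2.767, -0.814).

(-2.767, -0.814)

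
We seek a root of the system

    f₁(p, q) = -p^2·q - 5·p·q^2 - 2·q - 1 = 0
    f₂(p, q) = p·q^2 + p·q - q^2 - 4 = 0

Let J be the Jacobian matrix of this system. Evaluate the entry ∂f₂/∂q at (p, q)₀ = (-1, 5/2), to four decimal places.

-11.0000

∂f₂/∂q = 2·p·q + p - 2·q.
At (-1, 5/2) this is -11.0000.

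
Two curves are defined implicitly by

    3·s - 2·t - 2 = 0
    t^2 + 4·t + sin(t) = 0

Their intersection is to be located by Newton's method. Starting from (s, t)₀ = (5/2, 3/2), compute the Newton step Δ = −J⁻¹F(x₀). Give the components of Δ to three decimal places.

At (5/2, 3/2): F = (2.500, 9.24749).
Jacobian J = [[3, -2], [0, 2·t + cos(t) + 4]].
At the point, J = [[3.000, -2.000], [0.000, 7.07074]] (det J = 21.21221).
Solving J·Δ = −F gives Δ = (-1.705, -1.308).

(-1.705, -1.308)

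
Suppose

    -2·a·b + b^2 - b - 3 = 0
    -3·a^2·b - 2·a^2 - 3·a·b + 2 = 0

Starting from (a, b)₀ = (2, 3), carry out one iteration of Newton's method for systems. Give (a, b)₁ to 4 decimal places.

(0.6211, 3.7267)

At (2, 3): F = (-9.0000, -60.0000).
Jacobian J = [[-2·b, -2·a + 2·b - 1], [-6·a·b - 4·a - 3·b, -3·a^2 - 3·a]].
At the point, J = [[-6.0000, 1.0000], [-53.0000, -18.0000]] (det J = 161.0000).
Solving J·Δ = −F gives Δ = (-1.3789, 0.7267).
Then the next iterate is (a, b)₁ = (0.6211, 3.7267).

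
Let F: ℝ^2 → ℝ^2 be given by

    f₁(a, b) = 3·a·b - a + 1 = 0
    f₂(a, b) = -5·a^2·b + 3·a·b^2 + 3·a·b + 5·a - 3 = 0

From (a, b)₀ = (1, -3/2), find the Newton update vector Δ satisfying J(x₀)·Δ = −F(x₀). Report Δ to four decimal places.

(2.2800, 5.6800)

At (1, -3/2): F = (-4.5000, 11.7500).
Jacobian J = [[3·b - 1, 3·a], [-10·a·b + 3·b^2 + 3·b + 5, -5·a^2 + 6·a·b + 3·a]].
At the point, J = [[-5.5000, 3.0000], [22.2500, -11.0000]] (det J = -6.2500).
Solving J·Δ = −F gives Δ = (2.2800, 5.6800).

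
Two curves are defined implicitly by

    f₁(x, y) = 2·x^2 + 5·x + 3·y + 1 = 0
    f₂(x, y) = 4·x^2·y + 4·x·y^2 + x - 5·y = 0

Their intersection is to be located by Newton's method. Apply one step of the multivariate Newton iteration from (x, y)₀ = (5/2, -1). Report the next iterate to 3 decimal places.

At (5/2, -1): F = (23.000, -7.500).
Jacobian J = [[4·x + 5, 3], [8·x·y + 4·y^2 + 1, 4·x^2 + 8·x·y - 5]].
At the point, J = [[15.000, 3.000], [-15.000, 0.000]] (det J = 45.000).
Solving J·Δ = −F gives Δ = (-0.500, -5.167).
Then the next iterate is (x, y)₁ = (2.000, -6.167).

(2.000, -6.167)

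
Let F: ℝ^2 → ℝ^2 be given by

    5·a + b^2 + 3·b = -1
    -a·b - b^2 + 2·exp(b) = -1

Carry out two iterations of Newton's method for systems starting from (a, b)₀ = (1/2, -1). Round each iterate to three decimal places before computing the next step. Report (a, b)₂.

(0.248, -1.361)

At (1/2, -1): F = (1.500, 1.23576).
Jacobian J = [[5, 2·b + 3], [-b, -a - 2·b + 2·exp(b)]].
At the point, J = [[5.000, 1.000], [1.000, 2.23576]] (det J = 10.17879).
Solving J·Δ = −F gives Δ = (-0.208, -0.460).
Then the next iterate is (a, b)₁ = (0.292, -1.460).
Round to (0.292, -1.460) and repeat: F = (0.21160, -0.24081), J = [[5.000, 0.080], [1.460, 3.09247]].
Δ = (-0.044, 0.099), so (a, b)₂ = (0.248, -1.361).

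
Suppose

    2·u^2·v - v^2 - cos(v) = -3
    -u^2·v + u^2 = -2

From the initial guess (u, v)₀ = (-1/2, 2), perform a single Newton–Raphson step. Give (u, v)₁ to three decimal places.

At (-1/2, 2): F = (0.41615, 1.750).
Jacobian J = [[4·u·v, 2·u^2 - 2·v + sin(v)], [-2·u·v + 2·u, -u^2]].
At the point, J = [[-4.000, -2.59070], [1.000, -0.250]] (det J = 3.59070).
Solving J·Δ = −F gives Δ = (-1.234, 2.065).
Then the next iterate is (u, v)₁ = (-1.734, 4.065).

(-1.734, 4.065)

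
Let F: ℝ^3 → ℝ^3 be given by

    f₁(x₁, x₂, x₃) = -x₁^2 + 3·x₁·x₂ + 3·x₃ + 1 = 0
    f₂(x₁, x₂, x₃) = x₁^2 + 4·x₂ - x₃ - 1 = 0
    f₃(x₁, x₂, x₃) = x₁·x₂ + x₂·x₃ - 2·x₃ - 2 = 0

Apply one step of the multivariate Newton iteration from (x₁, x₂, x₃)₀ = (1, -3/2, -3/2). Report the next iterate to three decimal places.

(0.527, -0.016, -1.009)

At (1, -3/2, -3/2): F = (-9.000, -4.500, 1.750).
Jacobian J = [[-2·x₁ + 3·x₂, 3·x₁, 3], [2·x₁, 4, -1], [x₂, x₁ + x₃, x₂ - 2]].
At the point, J = [[-6.500, 3.000, 3.000], [2.000, 4.000, -1.000], [-1.500, -0.500, -3.500]] (det J = 134.750).
Solving J·Δ = −F gives Δ = (-0.473, 1.484, 0.491).
Then the next iterate is (x₁, x₂, x₃)₁ = (0.527, -0.016, -1.009).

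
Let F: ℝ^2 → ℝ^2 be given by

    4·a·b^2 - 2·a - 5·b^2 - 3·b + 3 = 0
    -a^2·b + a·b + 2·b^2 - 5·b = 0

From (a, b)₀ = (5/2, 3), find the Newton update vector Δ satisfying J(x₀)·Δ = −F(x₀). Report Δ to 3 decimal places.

(-0.767, -0.293)

At (5/2, 3): F = (34.000, -8.250).
Jacobian J = [[4·b^2 - 2, 8·a·b - 10·b - 3], [-2·a·b + b, -a^2 + a + 4·b - 5]].
At the point, J = [[34.000, 27.000], [-12.000, 3.250]] (det J = 434.500).
Solving J·Δ = −F gives Δ = (-0.767, -0.293).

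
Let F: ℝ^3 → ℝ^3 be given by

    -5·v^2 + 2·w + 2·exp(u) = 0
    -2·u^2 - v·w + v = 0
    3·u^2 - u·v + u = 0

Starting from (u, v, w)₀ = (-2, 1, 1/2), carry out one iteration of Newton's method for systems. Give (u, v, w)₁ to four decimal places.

(-1.0652, 0.6090, 0.2832)

At (-2, 1, 1/2): F = (-3.729329, -7.5000, 12.0000).
Jacobian J = [[2·exp(u), -10·v, 2], [-4·u, -w + 1, -v], [6·u - v + 1, -u, 0]].
At the point, J = [[0.270671, -10.0000, 2.0000], [8.0000, 0.5000, -1.0000], [-12.0000, 2.0000, 0.0000]] (det J = -75.458659).
Solving J·Δ = −F gives Δ = (0.9348, -0.3910, -0.2168).
Then the next iterate is (u, v, w)₁ = (-1.0652, 0.6090, 0.2832).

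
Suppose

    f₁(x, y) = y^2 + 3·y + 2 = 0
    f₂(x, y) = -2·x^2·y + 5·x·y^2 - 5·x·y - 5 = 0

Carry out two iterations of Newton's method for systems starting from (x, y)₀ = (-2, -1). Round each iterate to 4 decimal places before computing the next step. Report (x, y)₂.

(2.4861, -1.0000)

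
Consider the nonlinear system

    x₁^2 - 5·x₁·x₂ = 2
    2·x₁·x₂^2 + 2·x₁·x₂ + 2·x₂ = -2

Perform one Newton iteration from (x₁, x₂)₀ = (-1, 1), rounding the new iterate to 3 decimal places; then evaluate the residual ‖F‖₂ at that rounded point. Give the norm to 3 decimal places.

35.777

At (-1, 1): F = (4.000, 0.000).
Jacobian J = [[2·x₁ - 5·x₂, -5·x₁], [2·x₂^2 + 2·x₂, 4·x₁·x₂ + 2·x₁ + 2]].
At the point, J = [[-7.000, 5.000], [4.000, -4.000]] (det J = 8.000).
Solving J·Δ = −F gives Δ = (2.000, 2.000).
Then the next iterate is (x₁, x₂)₁ = (1.000, 3.000).
Re-evaluating at (1.000, 3.000): F = (-16.000, 32.000), so ‖F‖₂ = 35.777.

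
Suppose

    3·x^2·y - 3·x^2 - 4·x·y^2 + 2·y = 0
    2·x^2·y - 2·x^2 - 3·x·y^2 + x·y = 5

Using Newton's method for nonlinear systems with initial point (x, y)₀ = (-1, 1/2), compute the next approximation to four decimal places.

At (-1, 1/2): F = (0.5000, -5.7500).
Jacobian J = [[6·x·y - 6·x - 4·y^2, 3·x^2 - 8·x·y + 2], [4·x·y - 4·x - 3·y^2 + y, 2·x^2 - 6·x·y + x]].
At the point, J = [[2.0000, 9.0000], [1.7500, 4.0000]] (det J = -7.7500).
Solving J·Δ = −F gives Δ = (6.9355, -1.5968).
Then the next iterate is (x, y)₁ = (5.9355, -1.0968).

(5.9355, -1.0968)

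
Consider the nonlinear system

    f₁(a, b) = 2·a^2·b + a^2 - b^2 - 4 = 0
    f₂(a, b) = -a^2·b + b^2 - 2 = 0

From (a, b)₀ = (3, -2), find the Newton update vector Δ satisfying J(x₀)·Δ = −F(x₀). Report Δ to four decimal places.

(0.5000, 2.0000)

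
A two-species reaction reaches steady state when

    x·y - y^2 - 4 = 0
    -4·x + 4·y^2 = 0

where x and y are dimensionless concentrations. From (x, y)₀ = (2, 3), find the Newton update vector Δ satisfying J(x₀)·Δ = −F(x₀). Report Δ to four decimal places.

(1.0000, -1.0000)

At (2, 3): F = (-7.0000, 28.0000).
Jacobian J = [[y, x - 2·y], [-4, 8·y]].
At the point, J = [[3.0000, -4.0000], [-4.0000, 24.0000]] (det J = 56.0000).
Solving J·Δ = −F gives Δ = (1.0000, -1.0000).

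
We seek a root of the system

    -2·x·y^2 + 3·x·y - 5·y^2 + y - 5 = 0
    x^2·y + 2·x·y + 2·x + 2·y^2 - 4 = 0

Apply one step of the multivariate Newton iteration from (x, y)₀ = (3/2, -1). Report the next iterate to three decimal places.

(0.328, -0.412)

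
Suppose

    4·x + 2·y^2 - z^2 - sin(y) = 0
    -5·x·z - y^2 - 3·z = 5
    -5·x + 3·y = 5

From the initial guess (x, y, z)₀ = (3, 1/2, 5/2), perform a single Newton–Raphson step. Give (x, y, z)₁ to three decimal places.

At (3, 1/2, 5/2): F = (5.77057, -50.250, -18.500).
Jacobian J = [[4, 4·y - cos(y), -2·z], [-5·z, -2·y, -5·x - 3], [-5, 3, 0]].
At the point, J = [[4.000, 1.12242, -5.000], [-12.500, -1.000, -18.000], [-5.000, 3.000, 0.000]] (det J = 529.51757).
Solving J·Δ = −F gives Δ = (-2.892, 1.346, -0.858).
Then the next iterate is (x, y, z)₁ = (0.108, 1.846, 1.642).

(0.108, 1.846, 1.642)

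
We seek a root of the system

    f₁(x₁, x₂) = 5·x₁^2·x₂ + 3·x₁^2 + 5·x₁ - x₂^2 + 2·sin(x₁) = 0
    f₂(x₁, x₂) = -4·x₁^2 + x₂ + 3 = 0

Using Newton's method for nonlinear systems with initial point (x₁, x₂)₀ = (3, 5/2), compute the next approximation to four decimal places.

At (3, 5/2): F = (148.532240, -30.5000).
Jacobian J = [[10·x₁·x₂ + 6·x₁ + 2·cos(x₁) + 5, 5·x₁^2 - 2·x₂], [-8·x₁, 1]].
At the point, J = [[96.020015, 40.0000], [-24.0000, 1.0000]] (det J = 1056.020015).
Solving J·Δ = −F gives Δ = (-1.2959, -0.6024).
Then the next iterate is (x₁, x₂)₁ = (1.7041, 1.8976).

(1.7041, 1.8976)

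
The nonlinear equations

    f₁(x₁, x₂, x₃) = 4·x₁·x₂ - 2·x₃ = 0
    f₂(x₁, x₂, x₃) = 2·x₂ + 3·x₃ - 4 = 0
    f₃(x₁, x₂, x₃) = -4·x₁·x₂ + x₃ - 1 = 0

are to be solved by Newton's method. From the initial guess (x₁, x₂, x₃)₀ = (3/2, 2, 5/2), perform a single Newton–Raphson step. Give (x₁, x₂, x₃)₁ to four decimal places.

At (3/2, 2, 5/2): F = (7.0000, 7.5000, -10.5000).
Jacobian J = [[4·x₂, 4·x₁, -2], [0, 2, 3], [-4·x₂, -4·x₁, 1]].
At the point, J = [[8.0000, 6.0000, -2.0000], [0.0000, 2.0000, 3.0000], [-8.0000, -6.0000, 1.0000]] (det J = -16.0000).
Solving J·Δ = −F gives Δ = (-2.8750, 1.5000, -3.5000).
Then the next iterate is (x₁, x₂, x₃)₁ = (-1.3750, 3.5000, -1.0000).

(-1.3750, 3.5000, -1.0000)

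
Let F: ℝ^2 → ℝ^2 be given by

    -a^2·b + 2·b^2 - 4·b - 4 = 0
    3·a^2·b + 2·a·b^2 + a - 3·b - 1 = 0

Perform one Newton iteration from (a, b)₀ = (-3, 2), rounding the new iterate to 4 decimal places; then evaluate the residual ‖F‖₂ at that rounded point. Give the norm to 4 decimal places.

At (-3, 2): F = (-22.0000, 20.0000).
Jacobian J = [[-2·a·b, -a^2 + 4·b - 4], [6·a·b + 2·b^2 + 1, 3·a^2 + 4·a·b - 3]].
At the point, J = [[12.0000, -5.0000], [-27.0000, 0.0000]] (det J = -135.0000).
Solving J·Δ = −F gives Δ = (0.7407, -2.6222).
Then the next iterate is (a, b)₁ = (-2.2593, -0.6222).
Re-evaluating at (-2.2593, -0.6222): F = (2.439046, -12.669940), so ‖F‖₂ = 12.9026.

12.9026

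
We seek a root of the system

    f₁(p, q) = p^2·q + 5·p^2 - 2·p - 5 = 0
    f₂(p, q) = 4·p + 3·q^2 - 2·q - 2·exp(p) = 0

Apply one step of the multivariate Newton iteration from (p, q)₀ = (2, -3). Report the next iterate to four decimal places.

(0.8960, -1.0939)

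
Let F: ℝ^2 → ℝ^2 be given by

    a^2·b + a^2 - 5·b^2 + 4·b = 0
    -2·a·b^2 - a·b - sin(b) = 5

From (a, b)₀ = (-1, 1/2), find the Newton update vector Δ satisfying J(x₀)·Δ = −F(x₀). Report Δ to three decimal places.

(0.750, 2.464)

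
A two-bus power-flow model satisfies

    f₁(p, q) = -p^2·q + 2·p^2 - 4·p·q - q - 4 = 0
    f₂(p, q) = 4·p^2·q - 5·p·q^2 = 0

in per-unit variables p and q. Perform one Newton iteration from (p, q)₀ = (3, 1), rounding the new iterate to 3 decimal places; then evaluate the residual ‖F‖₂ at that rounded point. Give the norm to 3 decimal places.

6.747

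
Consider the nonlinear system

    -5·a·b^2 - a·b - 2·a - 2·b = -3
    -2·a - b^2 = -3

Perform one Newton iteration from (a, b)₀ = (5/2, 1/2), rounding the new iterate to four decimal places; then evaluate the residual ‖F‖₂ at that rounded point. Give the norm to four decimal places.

At (5/2, 1/2): F = (-7.3750, -2.2500).
Jacobian J = [[-5·b^2 - b - 2, -10·a·b - a - 2], [-2, -2·b]].
At the point, J = [[-3.7500, -17.0000], [-2.0000, -1.0000]] (det J = -30.2500).
Solving J·Δ = −F gives Δ = (-1.0207, -0.2087).
Then the next iterate is (a, b)₁ = (1.4793, 0.2913).
Re-evaluating at (1.4793, 0.2913): F = (-1.599755, -0.043456), so ‖F‖₂ = 1.6003.

1.6003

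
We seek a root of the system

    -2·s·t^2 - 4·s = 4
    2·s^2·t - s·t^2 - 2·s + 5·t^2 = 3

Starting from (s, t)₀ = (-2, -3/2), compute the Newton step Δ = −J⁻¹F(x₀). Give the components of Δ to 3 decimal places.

(0.550, 0.693)

At (-2, -3/2): F = (13.000, 4.750).
Jacobian J = [[-2·t^2 - 4, -4·s·t], [4·s·t - t^2 - 2, 2·s^2 - 2·s·t + 10·t]].
At the point, J = [[-8.500, -12.000], [7.750, -13.000]] (det J = 203.500).
Solving J·Δ = −F gives Δ = (0.550, 0.693).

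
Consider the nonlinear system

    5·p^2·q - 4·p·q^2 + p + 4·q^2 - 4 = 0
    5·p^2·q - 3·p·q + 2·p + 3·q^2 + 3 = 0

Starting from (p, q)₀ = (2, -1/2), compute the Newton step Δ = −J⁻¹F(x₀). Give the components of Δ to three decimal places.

(3.500, 2.000)

At (2, -1/2): F = (-13.000, 0.750).
Jacobian J = [[10·p·q - 4·q^2 + 1, 5·p^2 - 8·p·q + 8·q], [10·p·q - 3·q + 2, 5·p^2 - 3·p + 6·q]].
At the point, J = [[-10.000, 24.000], [-6.500, 11.000]] (det J = 46.000).
Solving J·Δ = −F gives Δ = (3.500, 2.000).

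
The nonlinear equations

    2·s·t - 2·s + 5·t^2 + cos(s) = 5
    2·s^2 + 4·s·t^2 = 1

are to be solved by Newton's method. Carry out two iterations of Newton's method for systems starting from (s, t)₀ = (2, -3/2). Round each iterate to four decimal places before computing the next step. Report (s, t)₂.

(0.4207, -1.0748)

At (2, -3/2): F = (-4.166147, 25.0000).
Jacobian J = [[2·t - sin(s) - 2, 2·s + 10·t], [4·s + 4·t^2, 8·s·t]].
At the point, J = [[-5.909297, -11.0000], [17.0000, -24.0000]] (det J = 328.823138).
Solving J·Δ = −F gives Δ = (-1.1404, 0.2339).
Then the next iterate is (s, t)₁ = (0.8596, -1.2661).
Round to (0.8596, -1.2661) and repeat: F = (-0.228093, 5.989611), J = [[-5.289782, -10.9418], [9.850437, -8.706716]].
Δ = (-0.4389, 0.1913), so (s, t)₂ = (0.4207, -1.0748).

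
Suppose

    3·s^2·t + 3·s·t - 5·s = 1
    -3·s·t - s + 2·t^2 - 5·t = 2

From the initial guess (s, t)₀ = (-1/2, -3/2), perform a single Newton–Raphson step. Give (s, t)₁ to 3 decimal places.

At (-1/2, -3/2): F = (2.625, 8.250).
Jacobian J = [[6·s·t + 3·t - 5, 3·s^2 + 3·s], [-3·t - 1, -3·s + 4·t - 5]].
At the point, J = [[-5.000, -0.750], [3.500, -9.500]] (det J = 50.125).
Solving J·Δ = −F gives Δ = (0.374, 1.006).
Then the next iterate is (s, t)₁ = (-0.126, -0.494).

(-0.126, -0.494)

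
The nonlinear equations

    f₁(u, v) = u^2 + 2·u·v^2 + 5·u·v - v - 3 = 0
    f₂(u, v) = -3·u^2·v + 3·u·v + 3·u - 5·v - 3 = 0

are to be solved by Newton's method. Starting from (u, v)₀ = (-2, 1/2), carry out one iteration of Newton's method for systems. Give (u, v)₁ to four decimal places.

At (-2, 1/2): F = (-5.5000, -20.5000).
Jacobian J = [[2·u + 2·v^2 + 5·v, 4·u·v + 5·u - 1], [-6·u·v + 3·v + 3, -3·u^2 + 3·u - 5]].
At the point, J = [[-1.0000, -15.0000], [10.5000, -23.0000]] (det J = 180.5000).
Solving J·Δ = −F gives Δ = (1.0028, -0.4335).
Then the next iterate is (u, v)₁ = (-0.9972, 0.0665).

(-0.9972, 0.0665)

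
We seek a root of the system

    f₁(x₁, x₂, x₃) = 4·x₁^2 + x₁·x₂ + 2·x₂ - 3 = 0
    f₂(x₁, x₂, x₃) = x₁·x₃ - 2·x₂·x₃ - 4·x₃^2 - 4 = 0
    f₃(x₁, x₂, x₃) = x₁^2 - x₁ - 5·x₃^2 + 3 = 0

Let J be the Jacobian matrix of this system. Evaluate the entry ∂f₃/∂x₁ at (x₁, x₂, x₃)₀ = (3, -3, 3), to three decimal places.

5.000

∂f₃/∂x₁ = 2·x₁ - 1.
At (3, -3, 3) this is 5.000.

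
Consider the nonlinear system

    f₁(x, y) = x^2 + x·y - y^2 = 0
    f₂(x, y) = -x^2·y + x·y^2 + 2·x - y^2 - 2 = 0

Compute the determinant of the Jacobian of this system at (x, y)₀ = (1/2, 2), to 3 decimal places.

7.250

J = [[2·x + y, x - 2·y], [-2·x·y + y^2 + 2, -x^2 + 2·x·y - 2·y]].
At the point, J = [[3.000, -3.500], [4.000, -2.250]].
det J = 7.250.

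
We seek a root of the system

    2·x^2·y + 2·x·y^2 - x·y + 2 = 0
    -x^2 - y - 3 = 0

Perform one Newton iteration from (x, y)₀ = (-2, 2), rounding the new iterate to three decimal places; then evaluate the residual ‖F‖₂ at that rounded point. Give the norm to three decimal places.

3.711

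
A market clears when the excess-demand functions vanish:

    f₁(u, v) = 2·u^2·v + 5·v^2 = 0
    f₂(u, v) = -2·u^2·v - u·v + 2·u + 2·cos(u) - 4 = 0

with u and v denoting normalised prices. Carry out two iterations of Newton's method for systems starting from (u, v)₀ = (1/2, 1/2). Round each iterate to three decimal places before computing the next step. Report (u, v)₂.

At (1/2, 1/2): F = (1.500, -1.74483).
Jacobian J = [[4·u·v, 2·u^2 + 10·v], [-4·u·v - v - 2·sin(u) + 2, -2·u^2 - u]].
At the point, J = [[1.000, 5.500], [-0.45885, -1.000]] (det J = 1.52368).
Solving J·Δ = −F gives Δ = (-5.314, 0.693).
Then the next iterate is (u, v)₁ = (-4.814, 1.193).
Round to (-4.814, 1.193) and repeat: F = (62.41083, -62.97661), J = [[-22.97241, 58.27919], [21.78972, -41.53519]].
Δ = (3.414, 0.275), so (u, v)₂ = (-1.400, 1.468).

(-1.400, 1.468)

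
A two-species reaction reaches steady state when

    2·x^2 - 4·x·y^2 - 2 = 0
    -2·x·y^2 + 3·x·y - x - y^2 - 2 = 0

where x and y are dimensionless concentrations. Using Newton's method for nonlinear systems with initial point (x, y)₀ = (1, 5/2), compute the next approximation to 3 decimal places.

(0.886, 1.369)

At (1, 5/2): F = (-25.000, -14.250).
Jacobian J = [[4·x - 4·y^2, -8·x·y], [-2·y^2 + 3·y - 1, -4·x·y + 3·x - 2·y]].
At the point, J = [[-21.000, -20.000], [-6.000, -12.000]] (det J = 132.000).
Solving J·Δ = −F gives Δ = (-0.114, -1.131).
Then the next iterate is (x, y)₁ = (0.886, 1.369).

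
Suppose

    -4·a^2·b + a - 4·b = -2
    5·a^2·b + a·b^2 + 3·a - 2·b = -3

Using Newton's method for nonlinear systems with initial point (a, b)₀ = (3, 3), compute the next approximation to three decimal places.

(1.825, 2.211)

At (3, 3): F = (-115.000, 168.000).
Jacobian J = [[-8·a·b + 1, -4·a^2 - 4], [10·a·b + b^2 + 3, 5·a^2 + 2·a·b - 2]].
At the point, J = [[-71.000, -40.000], [102.000, 61.000]] (det J = -251.000).
Solving J·Δ = −F gives Δ = (-1.175, -0.789).
Then the next iterate is (a, b)₁ = (1.825, 2.211).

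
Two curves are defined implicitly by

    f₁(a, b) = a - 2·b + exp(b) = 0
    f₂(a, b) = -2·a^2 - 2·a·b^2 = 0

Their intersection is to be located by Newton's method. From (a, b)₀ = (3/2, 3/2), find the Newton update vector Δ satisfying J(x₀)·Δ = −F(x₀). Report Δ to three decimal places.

At (3/2, 3/2): F = (2.98169, -11.250).
Jacobian J = [[1, exp(b) - 2], [-4·a - 2·b^2, -4·a·b]].
At the point, J = [[1.000, 2.48169], [-10.500, -9.000]] (det J = 17.05774).
Solving J·Δ = −F gives Δ = (-0.064, -1.176).

(-0.064, -1.176)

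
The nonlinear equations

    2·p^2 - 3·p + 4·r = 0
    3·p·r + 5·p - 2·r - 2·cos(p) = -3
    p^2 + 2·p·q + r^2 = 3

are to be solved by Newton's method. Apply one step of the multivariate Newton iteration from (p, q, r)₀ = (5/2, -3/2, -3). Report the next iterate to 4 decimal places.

At (5/2, -3/2, -3): F = (-7.0000, 0.602287, 4.7500).
Jacobian J = [[4·p - 3, 0, 4], [3·r + 2·sin(p) + 5, 0, 3·p - 2], [2·p + 2·q, 2·p, 2·r]].
At the point, J = [[7.0000, 0.0000, 4.0000], [-2.803056, 0.0000, 5.5000], [2.0000, 5.0000, -6.0000]] (det J = -248.561114).
Solving J·Δ = −F gives Δ = (0.8229, -0.9073, 0.3099).
Then the next iterate is (p, q, r)₁ = (3.3229, -2.4073, -2.6901).

(3.3229, -2.4073, -2.6901)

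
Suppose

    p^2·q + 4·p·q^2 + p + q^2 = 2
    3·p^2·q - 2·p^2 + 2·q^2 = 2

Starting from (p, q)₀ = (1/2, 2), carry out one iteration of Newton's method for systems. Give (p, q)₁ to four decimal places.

(0.4104, 1.2409)

At (1/2, 2): F = (11.0000, 7.0000).
Jacobian J = [[2·p·q + 4·q^2 + 1, p^2 + 8·p·q + 2·q], [6·p·q - 4·p, 3·p^2 + 4·q]].
At the point, J = [[19.0000, 12.2500], [4.0000, 8.7500]] (det J = 117.2500).
Solving J·Δ = −F gives Δ = (-0.0896, -0.7591).
Then the next iterate is (p, q)₁ = (0.4104, 1.2409).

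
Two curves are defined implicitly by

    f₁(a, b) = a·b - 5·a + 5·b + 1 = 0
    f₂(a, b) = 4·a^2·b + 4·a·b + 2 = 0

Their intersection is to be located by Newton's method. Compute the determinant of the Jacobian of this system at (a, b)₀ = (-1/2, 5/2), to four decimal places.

2.5000

J = [[b - 5, a + 5], [8·a·b + 4·b, 4·a^2 + 4·a]].
At the point, J = [[-2.5000, 4.5000], [0.0000, -1.0000]].
det J = 2.5000.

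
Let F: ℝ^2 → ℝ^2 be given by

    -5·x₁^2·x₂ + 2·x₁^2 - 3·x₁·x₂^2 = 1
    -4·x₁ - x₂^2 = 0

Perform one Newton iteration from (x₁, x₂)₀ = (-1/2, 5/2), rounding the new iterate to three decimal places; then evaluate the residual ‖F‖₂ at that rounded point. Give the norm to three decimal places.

1.563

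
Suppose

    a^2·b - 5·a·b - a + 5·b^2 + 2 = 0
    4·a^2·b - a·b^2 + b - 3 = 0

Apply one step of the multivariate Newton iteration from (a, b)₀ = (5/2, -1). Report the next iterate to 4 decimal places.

At (5/2, -1): F = (10.7500, -31.5000).
Jacobian J = [[2·a·b - 5·b - 1, a^2 - 5·a + 10·b], [8·a·b - b^2, 4·a^2 - 2·a·b + 1]].
At the point, J = [[-1.0000, -16.2500], [-21.0000, 31.0000]] (det J = -372.2500).
Solving J·Δ = −F gives Δ = (-0.4799, 0.6911).
Then the next iterate is (a, b)₁ = (2.0201, -0.3089).

(2.0201, -0.3089)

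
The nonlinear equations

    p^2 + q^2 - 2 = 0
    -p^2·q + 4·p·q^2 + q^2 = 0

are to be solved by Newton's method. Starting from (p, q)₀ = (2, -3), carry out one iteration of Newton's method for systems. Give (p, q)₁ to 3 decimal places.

At (2, -3): F = (11.000, 93.000).
Jacobian J = [[2·p, 2·q], [-2·p·q + 4·q^2, -p^2 + 8·p·q + 2·q]].
At the point, J = [[4.000, -6.000], [48.000, -58.000]] (det J = 56.000).
Solving J·Δ = −F gives Δ = (1.429, 2.786).
Then the next iterate is (p, q)₁ = (3.429, -0.214).

(3.429, -0.214)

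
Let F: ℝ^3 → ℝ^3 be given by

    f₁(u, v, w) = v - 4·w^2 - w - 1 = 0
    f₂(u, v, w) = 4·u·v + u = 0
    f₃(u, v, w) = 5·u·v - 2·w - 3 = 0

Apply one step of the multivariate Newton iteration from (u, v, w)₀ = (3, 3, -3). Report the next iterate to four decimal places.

At (3, 3, -3): F = (-31.0000, 39.0000, 48.0000).
Jacobian J = [[0, 1, -8·w - 1], [4·v + 1, 4·u, 0], [5·v, 5·u, -2]].
At the point, J = [[0.0000, 1.0000, 23.0000], [13.0000, 12.0000, 0.0000], [15.0000, 15.0000, -2.0000]] (det J = 371.0000).
Solving J·Δ = −F gives Δ = (-2.7736, -0.2453, 1.3585).
Then the next iterate is (u, v, w)₁ = (0.2264, 2.7547, -1.6415).

(0.2264, 2.7547, -1.6415)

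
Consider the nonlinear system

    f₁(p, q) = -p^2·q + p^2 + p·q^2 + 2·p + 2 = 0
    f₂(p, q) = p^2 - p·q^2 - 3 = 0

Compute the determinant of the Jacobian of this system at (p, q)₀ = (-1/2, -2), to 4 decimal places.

2.7500

J = [[-2·p·q + 2·p + q^2 + 2, -p^2 + 2·p·q], [2·p - q^2, -2·p·q]].
At the point, J = [[3.0000, 1.7500], [-5.0000, -2.0000]].
det J = 2.7500.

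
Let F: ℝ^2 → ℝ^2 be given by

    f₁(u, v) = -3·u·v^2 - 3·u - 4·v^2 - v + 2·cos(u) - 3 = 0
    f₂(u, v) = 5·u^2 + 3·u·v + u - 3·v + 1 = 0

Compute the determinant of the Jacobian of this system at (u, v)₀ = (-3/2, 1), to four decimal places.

30.0376

J = [[-3·v^2 - 2·sin(u) - 3, -6·u·v - 8·v - 1], [10·u + 3·v + 1, 3·u - 3]].
At the point, J = [[-4.005010, 0.0000], [-11.0000, -7.5000]].
det J = 30.0376.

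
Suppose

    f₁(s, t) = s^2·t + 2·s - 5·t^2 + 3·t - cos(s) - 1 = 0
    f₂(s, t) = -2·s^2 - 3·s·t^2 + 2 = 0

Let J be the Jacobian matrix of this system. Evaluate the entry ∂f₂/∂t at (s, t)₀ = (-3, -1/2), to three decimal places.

-9.000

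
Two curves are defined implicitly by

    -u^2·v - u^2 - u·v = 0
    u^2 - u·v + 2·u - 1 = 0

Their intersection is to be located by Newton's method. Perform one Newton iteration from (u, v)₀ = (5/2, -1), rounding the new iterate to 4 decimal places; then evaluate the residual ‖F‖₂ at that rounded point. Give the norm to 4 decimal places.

2.7060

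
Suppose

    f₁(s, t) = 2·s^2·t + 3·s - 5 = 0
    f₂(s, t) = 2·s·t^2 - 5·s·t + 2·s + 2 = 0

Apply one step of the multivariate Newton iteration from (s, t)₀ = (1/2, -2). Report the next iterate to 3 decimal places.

At (1/2, -2): F = (-4.500, 12.000).
Jacobian J = [[4·s·t + 3, 2·s^2], [2·t^2 - 5·t + 2, 4·s·t - 5·s]].
At the point, J = [[-1.000, 0.500], [20.000, -6.500]] (det J = -3.500).
Solving J·Δ = −F gives Δ = (6.643, 22.286).
Then the next iterate is (s, t)₁ = (7.143, 20.286).

(7.143, 20.286)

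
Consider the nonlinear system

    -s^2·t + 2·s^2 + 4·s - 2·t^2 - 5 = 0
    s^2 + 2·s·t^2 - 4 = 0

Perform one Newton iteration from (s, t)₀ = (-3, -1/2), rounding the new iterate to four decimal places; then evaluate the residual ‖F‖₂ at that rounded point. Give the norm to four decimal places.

0.4843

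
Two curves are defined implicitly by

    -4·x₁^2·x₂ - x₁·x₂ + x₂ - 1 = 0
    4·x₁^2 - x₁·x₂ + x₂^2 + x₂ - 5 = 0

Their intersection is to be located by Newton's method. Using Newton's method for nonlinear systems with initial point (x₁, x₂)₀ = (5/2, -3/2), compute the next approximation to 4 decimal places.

(1.3905, -1.3566)

At (5/2, -3/2): F = (38.7500, 24.5000).
Jacobian J = [[-8·x₁·x₂ - x₂, -4·x₁^2 - x₁ + 1], [8·x₁ - x₂, -x₁ + 2·x₂ + 1]].
At the point, J = [[31.5000, -26.5000], [21.5000, -4.5000]] (det J = 428.0000).
Solving J·Δ = −F gives Δ = (-1.1095, 0.1434).
Then the next iterate is (x₁, x₂)₁ = (1.3905, -1.3566).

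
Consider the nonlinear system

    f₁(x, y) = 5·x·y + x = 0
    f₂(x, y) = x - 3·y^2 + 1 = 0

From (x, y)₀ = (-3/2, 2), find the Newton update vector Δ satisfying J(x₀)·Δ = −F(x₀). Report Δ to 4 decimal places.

At (-3/2, 2): F = (-16.5000, -12.5000).
Jacobian J = [[5·y + 1, 5·x], [1, -6·y]].
At the point, J = [[11.0000, -7.5000], [1.0000, -12.0000]] (det J = -124.5000).
Solving J·Δ = −F gives Δ = (0.8373, -0.9719).

(0.8373, -0.9719)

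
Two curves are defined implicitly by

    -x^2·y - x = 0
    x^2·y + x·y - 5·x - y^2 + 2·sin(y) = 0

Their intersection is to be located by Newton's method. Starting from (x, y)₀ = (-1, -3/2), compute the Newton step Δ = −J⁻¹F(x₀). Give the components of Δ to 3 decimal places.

(0.536, 0.357)

At (-1, -3/2): F = (2.500, 0.75501).
Jacobian J = [[-2·x·y - 1, -x^2], [2·x·y + y - 5, x^2 + x - 2·y + 2·cos(y)]].
At the point, J = [[-4.000, -1.000], [-3.500, 3.14147]] (det J = -16.06590).
Solving J·Δ = −F gives Δ = (0.536, 0.357).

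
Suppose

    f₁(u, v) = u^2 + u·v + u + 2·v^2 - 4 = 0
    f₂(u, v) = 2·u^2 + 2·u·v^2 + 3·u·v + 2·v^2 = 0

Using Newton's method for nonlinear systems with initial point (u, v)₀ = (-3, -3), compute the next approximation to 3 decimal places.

At (-3, -3): F = (29.000, 9.000).
Jacobian J = [[2·u + v + 1, u + 4·v], [4·u + 2·v^2 + 3·v, 4·u·v + 3·u + 4·v]].
At the point, J = [[-8.000, -15.000], [-3.000, 15.000]] (det J = -165.000).
Solving J·Δ = −F gives Δ = (3.455, 0.091).
Then the next iterate is (u, v)₁ = (0.455, -2.909).

(0.455, -2.909)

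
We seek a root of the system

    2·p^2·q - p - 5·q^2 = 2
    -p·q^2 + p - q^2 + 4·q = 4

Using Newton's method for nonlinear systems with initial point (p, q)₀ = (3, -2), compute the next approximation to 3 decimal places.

At (3, -2): F = (-61.000, -25.000).
Jacobian J = [[4·p·q - 1, 2·p^2 - 10·q], [-q^2 + 1, -2·p·q - 2·q + 4]].
At the point, J = [[-25.000, 38.000], [-3.000, 20.000]] (det J = -386.000).
Solving J·Δ = −F gives Δ = (-0.699, 1.145).
Then the next iterate is (p, q)₁ = (2.301, -0.855).

(2.301, -0.855)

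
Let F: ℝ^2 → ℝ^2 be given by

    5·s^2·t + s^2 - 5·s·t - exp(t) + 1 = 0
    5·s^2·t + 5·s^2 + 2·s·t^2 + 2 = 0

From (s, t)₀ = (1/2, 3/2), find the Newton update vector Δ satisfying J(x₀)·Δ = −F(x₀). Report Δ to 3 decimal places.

At (1/2, 3/2): F = (-5.10669, 7.375).
Jacobian J = [[10·s·t + 2·s - 5·t, 5·s^2 - 5·s - exp(t)], [10·s·t + 10·s + 2·t^2, 5·s^2 + 4·s·t]].
At the point, J = [[1.000, -5.73169], [17.000, 4.250]] (det J = 101.68871).
Solving J·Δ = −F gives Δ = (-0.202, -0.926).

(-0.202, -0.926)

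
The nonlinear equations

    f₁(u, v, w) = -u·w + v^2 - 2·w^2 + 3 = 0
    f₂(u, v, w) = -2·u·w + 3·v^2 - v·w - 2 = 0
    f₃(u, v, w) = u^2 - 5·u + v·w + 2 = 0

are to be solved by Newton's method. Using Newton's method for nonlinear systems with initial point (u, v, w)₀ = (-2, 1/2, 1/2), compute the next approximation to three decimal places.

(-0.220, -2.360, 2.909)

At (-2, 1/2, 1/2): F = (3.750, 0.500, 16.250).
Jacobian J = [[-w, 2·v, -u - 4·w], [-2·w, 6·v - w, -2·u - v], [2·u - 5, w, v]].
At the point, J = [[-0.500, 1.000, 0.000], [-1.000, 2.500, 3.500], [-9.000, 0.500, 0.500]] (det J = -30.750).
Solving J·Δ = −F gives Δ = (1.780, -2.860, 2.409).
Then the next iterate is (u, v, w)₁ = (-0.220, -2.360, 2.909).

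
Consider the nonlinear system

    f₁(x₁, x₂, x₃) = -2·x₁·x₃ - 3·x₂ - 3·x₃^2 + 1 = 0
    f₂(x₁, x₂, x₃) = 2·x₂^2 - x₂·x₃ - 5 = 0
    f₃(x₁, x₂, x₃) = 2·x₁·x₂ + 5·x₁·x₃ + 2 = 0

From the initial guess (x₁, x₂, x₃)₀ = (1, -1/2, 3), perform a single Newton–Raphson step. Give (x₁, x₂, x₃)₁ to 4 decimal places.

(0.4024, -1.2237, 1.7628)

At (1, -1/2, 3): F = (-30.5000, -3.0000, 16.0000).
Jacobian J = [[-2·x₃, -3, -2·x₁ - 6·x₃], [0, 4·x₂ - x₃, -x₂], [2·x₂ + 5·x₃, 2·x₁, 5·x₁]].
At the point, J = [[-6.0000, -3.0000, -20.0000], [0.0000, -5.0000, 0.5000], [14.0000, 2.0000, 5.0000]] (det J = -1265.0000).
Solving J·Δ = −F gives Δ = (-0.5976, -0.7237, -1.2372).
Then the next iterate is (x₁, x₂, x₃)₁ = (0.4024, -1.2237, 1.7628).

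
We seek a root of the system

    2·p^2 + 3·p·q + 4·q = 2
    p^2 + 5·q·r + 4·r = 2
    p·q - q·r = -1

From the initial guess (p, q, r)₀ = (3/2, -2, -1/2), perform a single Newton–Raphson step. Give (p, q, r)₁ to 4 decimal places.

At (3/2, -2, -1/2): F = (-14.5000, 3.2500, -3.0000).
Jacobian J = [[4·p + 3·q, 3·p + 4, 0], [2·p, 5·r, 5·q + 4], [q, p - r, -q]].
At the point, J = [[0.0000, 8.5000, 0.0000], [3.0000, -2.5000, -6.0000], [-2.0000, 2.0000, 2.0000]] (det J = 51.0000).
Solving J·Δ = −F gives Δ = (0.0735, 1.7059, -0.1324).
Then the next iterate is (p, q, r)₁ = (1.5735, -0.2941, -0.6324).

(1.5735, -0.2941, -0.6324)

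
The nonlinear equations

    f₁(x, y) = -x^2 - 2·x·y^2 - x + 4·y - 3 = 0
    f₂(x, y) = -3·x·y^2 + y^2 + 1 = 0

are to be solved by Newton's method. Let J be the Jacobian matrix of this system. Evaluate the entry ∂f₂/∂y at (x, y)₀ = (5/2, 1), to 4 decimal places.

∂f₂/∂y = -6·x·y + 2·y.
At (5/2, 1) this is -13.0000.

-13.0000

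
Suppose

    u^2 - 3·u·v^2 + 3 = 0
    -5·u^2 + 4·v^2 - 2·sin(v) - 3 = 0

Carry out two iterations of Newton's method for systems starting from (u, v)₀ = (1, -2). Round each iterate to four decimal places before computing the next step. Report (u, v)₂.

(0.9441, -1.1899)

At (1, -2): F = (-8.0000, 9.818595).
Jacobian J = [[2·u - 3·v^2, -6·u·v], [-10·u, 8·v - 2·cos(v)]].
At the point, J = [[-10.0000, 12.0000], [-10.0000, -15.167706]] (det J = 271.677063).
Solving J·Δ = −F gives Δ = (-0.0130, 0.6559).
Then the next iterate is (u, v)₁ = (0.9870, -1.3441).
Round to (0.9870, -1.3441) and repeat: F = (-1.375188, 1.304403), J = [[-3.445814, 7.959760], [-9.8700, -11.202319]].
Δ = (-0.0429, 0.1542), so (u, v)₂ = (0.9441, -1.1899).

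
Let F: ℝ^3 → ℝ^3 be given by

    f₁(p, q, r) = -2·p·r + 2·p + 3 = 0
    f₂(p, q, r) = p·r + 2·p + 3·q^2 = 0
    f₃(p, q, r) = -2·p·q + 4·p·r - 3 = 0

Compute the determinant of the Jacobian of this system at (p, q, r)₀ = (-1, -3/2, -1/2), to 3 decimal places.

138.000

J = [[-2·r + 2, 0, -2·p], [r + 2, 6·q, p], [-2·q + 4·r, -2·p, 4·p]].
At the point, J = [[3.000, 0.000, 2.000], [1.500, -9.000, -1.000], [1.000, 2.000, -4.000]].
det J = 138.000.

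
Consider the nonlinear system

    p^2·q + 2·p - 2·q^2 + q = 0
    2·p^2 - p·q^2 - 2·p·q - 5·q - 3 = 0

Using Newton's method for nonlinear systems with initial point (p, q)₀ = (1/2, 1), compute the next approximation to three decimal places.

(-0.616, -0.126)

At (1/2, 1): F = (0.250, -9.000).
Jacobian J = [[2·p·q + 2, p^2 - 4·q + 1], [4·p - q^2 - 2·q, -2·p·q - 2·p - 5]].
At the point, J = [[3.000, -2.750], [-1.000, -7.000]] (det J = -23.750).
Solving J·Δ = −F gives Δ = (-1.116, -1.126).
Then the next iterate is (p, q)₁ = (-0.616, -0.126).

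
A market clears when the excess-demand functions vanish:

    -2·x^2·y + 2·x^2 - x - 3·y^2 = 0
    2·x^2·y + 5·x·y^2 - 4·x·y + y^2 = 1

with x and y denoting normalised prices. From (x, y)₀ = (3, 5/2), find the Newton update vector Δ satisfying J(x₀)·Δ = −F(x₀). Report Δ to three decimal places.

(7.520, -5.807)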